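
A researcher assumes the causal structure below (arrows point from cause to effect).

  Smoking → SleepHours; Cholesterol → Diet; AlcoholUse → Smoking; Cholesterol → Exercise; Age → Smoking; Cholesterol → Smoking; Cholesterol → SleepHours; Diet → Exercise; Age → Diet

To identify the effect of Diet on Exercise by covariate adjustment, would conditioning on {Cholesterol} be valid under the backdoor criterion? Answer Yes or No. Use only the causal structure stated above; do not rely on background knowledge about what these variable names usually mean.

Yes

Backdoor paths from Diet to Exercise (paths whose first edge points into Diet):
  P1: Diet <- Age -> Smoking <- Cholesterol -> Exercise
  P2: Diet <- Age -> Smoking -> SleepHours <- Cholesterol -> Exercise
  P3: Diet <- Cholesterol -> Exercise
Condition 1 (no descendant of Diet in the set): holds — descendants of Diet are {Exercise}; none are in {Cholesterol}.
Condition 2 (every backdoor path blocked by {Cholesterol}):
  P1: blocked at collider Smoking (neither it nor any descendant is in the conditioning set).
  P2: blocked at collider SleepHours (neither it nor any descendant is in the conditioning set).
  P3: blocked at fork node Cholesterol ∈ conditioning set.
{Cholesterol} satisfies the backdoor criterion.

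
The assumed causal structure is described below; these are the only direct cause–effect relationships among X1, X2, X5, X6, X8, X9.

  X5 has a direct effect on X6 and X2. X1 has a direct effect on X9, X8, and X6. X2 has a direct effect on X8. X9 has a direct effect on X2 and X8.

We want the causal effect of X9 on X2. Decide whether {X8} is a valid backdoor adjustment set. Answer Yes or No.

No

Backdoor paths from X9 to X2 (paths whose first edge points into X9):
  P1: X9 <- X1 -> X6 <- X5 -> X2
  P2: X9 <- X1 -> X8 <- X2
Condition 1 (no descendant of X9 in the set): FAILS — X8 is a descendant of X9.
Condition 2 (every backdoor path blocked by {X8}):
  P1: blocked at collider X6 (neither it nor any descendant is in the conditioning set).
  P2: open — collider(s) X8 are conditioned on (or have a conditioned descendant) and no non-collider on the path is in the set.
{X8} does not satisfy the backdoor criterion.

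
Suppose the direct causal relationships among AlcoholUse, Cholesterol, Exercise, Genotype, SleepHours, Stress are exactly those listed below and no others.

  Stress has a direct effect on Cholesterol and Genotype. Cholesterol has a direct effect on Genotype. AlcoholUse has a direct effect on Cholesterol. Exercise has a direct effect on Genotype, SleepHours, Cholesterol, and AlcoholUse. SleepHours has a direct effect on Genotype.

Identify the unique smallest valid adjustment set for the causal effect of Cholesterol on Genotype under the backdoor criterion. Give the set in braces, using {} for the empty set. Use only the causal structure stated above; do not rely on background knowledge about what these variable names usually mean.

{Exercise, Stress}

Variables eligible for adjustment (non-descendants of Cholesterol, excluding Cholesterol and Genotype): {AlcoholUse, Exercise, SleepHours, Stress}.
Backdoor paths from Cholesterol to Genotype:
  P1: Cholesterol <- Exercise -> SleepHours -> Genotype
  P2: Cholesterol <- Exercise -> Genotype
  P3: Cholesterol <- AlcoholUse <- Exercise -> SleepHours -> Genotype
  P4: Cholesterol <- AlcoholUse <- Exercise -> Genotype
  P5: Cholesterol <- Stress -> Genotype
The empty set is not sufficient: P1 (Cholesterol <- Exercise -> SleepHours -> Genotype) has no collider blocking it and no conditioned non-collider, so it is open.
Try {Exercise, Stress}:
  P1: blocked at fork node Exercise ∈ conditioning set.
  P2: blocked at fork node Exercise ∈ conditioning set.
  P3: blocked at fork node Exercise ∈ conditioning set.
  P4: blocked at fork node Exercise ∈ conditioning set.
  P5: blocked at fork node Stress ∈ conditioning set.
{Exercise, Stress} contains no descendant of Cholesterol and blocks every backdoor path.
Every element of {Exercise, Stress} is needed (dropping Exercise leaves P1 open; dropping Stress leaves P5 open), so no proper subset is valid.
Among all size-2 subsets of the eligible variables, only {Exercise, Stress} blocks every backdoor path, so it is the unique smallest valid adjustment set.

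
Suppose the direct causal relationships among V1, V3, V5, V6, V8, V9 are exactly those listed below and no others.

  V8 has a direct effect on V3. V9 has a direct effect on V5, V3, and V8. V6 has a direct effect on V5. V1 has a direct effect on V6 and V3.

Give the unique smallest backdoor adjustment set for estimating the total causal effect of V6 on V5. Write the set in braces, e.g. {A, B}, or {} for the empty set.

Variables eligible for adjustment (non-descendants of V6, excluding V6 and V5): {V1, V3, V8, V9}.
Backdoor paths from V6 to V5:
  P1: V6 <- V1 -> V3 <- V9 -> V5
  P2: V6 <- V1 -> V3 <- V8 <- V9 -> V5
Each backdoor path contains an unconditioned collider, so every path is already blocked with the empty conditioning set:
  P1: blocked at collider V3 (neither it nor any descendant is in the conditioning set).
  P2: blocked at collider V3 (neither it nor any descendant is in the conditioning set).
The empty set is therefore the unique smallest valid set.

{}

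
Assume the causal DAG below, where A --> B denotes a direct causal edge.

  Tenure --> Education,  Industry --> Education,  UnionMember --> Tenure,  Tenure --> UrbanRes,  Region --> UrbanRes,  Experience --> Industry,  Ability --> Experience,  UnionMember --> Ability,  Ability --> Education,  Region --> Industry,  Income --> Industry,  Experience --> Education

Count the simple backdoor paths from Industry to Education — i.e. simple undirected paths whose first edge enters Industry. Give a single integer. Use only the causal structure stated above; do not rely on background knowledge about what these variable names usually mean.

6

A backdoor path from Industry to Education is any simple undirected path whose first edge points into Industry (i.e. leaves Industry via a parent).
Parents of Industry: {Experience, Income, Region}.
Enumerating:
  P1: Industry <- Region -> UrbanRes <- Tenure <- UnionMember -> Ability -> Experience -> Education
  P2: Industry <- Region -> UrbanRes <- Tenure <- UnionMember -> Ability -> Education
  P3: Industry <- Region -> UrbanRes <- Tenure -> Education
  P4: Industry <- Experience <- Ability <- UnionMember -> Tenure -> Education
  P5: Industry <- Experience <- Ability -> Education
  P6: Industry <- Experience -> Education
That exhausts the simple backdoor paths. Count: 6.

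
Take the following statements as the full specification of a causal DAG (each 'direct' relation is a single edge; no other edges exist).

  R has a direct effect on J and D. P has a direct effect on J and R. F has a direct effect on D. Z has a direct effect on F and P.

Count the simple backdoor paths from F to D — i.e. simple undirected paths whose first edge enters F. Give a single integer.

A backdoor path from F to D is any simple undirected path whose first edge points into F (i.e. leaves F via a parent).
Parents of F: {Z}.
Enumerating:
  P1: F <- Z -> P -> R -> D
  P2: F <- Z -> P -> J <- R -> D
That exhausts the simple backdoor paths. Count: 2.

2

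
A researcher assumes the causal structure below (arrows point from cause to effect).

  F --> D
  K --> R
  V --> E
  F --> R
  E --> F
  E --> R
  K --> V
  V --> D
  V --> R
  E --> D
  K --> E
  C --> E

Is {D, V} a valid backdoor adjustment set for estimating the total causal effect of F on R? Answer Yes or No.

Backdoor paths from F to R (paths whose first edge points into F):
  P1: F <- E <- K -> V -> R
  P2: F <- E <- K -> R
  P3: F <- E <- V <- K -> R
  P4: F <- E <- V -> R
  P5: F <- E -> R
  P6: F <- E -> D <- V <- K -> R
  P7: F <- E -> D <- V -> R
Condition 1 (no descendant of F in the set): FAILS — D is a descendant of F.
Condition 2 (every backdoor path blocked by {D, V}):
  P1: blocked at chain node V ∈ conditioning set.
  P2: open — no interior node is in the conditioning set.
  P3: blocked at chain node V ∈ conditioning set.
  P4: blocked at fork node V ∈ conditioning set.
  P5: open — no interior node is in the conditioning set.
  P6: blocked at chain node V ∈ conditioning set.
  P7: blocked at fork node V ∈ conditioning set.
{D, V} does not satisfy the backdoor criterion.

No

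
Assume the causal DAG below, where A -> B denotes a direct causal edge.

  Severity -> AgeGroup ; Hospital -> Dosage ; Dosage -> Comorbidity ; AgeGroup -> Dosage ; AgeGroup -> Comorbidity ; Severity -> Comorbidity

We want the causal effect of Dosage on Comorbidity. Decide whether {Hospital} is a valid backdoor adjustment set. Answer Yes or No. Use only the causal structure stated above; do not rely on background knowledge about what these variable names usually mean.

Backdoor paths from Dosage to Comorbidity (paths whose first edge points into Dosage):
  P1: Dosage <- AgeGroup <- Severity -> Comorbidity
  P2: Dosage <- AgeGroup -> Comorbidity
Condition 1 (no descendant of Dosage in the set): holds — descendants of Dosage are {Comorbidity}; none are in {Hospital}.
Condition 2 (every backdoor path blocked by {Hospital}):
  P1: open — no interior node is in the conditioning set.
  P2: open — no interior node is in the conditioning set.
{Hospital} does not satisfy the backdoor criterion.

No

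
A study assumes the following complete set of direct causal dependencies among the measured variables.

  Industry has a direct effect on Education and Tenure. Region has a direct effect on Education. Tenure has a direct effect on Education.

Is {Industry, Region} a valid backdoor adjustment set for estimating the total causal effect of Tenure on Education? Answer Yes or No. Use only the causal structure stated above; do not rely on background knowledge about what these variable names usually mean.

Backdoor paths from Tenure to Education (paths whose first edge points into Tenure):
  P1: Tenure <- Industry -> Education
Condition 1 (no descendant of Tenure in the set): holds — descendants of Tenure are {Education}; none are in {Industry, Region}.
Condition 2 (every backdoor path blocked by {Industry, Region}):
  P1: blocked at fork node Industry ∈ conditioning set.
{Industry, Region} satisfies the backdoor criterion.

Yes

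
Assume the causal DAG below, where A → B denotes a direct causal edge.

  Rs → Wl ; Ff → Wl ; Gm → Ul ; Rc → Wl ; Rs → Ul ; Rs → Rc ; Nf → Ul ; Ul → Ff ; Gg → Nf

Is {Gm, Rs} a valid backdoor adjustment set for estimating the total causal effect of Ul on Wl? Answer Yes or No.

Yes

Backdoor paths from Ul to Wl (paths whose first edge points into Ul):
  P1: Ul <- Rs -> Rc -> Wl
  P2: Ul <- Rs -> Wl
Condition 1 (no descendant of Ul in the set): holds — descendants of Ul are {Ff, Wl}; none are in {Gm, Rs}.
Condition 2 (every backdoor path blocked by {Gm, Rs}):
  P1: blocked at fork node Rs ∈ conditioning set.
  P2: blocked at fork node Rs ∈ conditioning set.
{Gm, Rs} satisfies the backdoor criterion.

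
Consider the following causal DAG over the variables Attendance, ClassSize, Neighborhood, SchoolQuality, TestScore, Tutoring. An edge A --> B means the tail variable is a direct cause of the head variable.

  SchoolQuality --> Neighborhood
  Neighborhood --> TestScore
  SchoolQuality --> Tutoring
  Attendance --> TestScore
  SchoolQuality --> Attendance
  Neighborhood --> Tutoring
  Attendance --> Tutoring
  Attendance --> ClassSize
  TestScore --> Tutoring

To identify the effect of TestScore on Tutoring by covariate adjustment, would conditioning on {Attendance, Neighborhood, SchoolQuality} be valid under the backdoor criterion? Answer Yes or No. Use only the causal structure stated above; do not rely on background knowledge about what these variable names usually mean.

Yes

Backdoor paths from TestScore to Tutoring (paths whose first edge points into TestScore):
  P1: TestScore <- Attendance <- SchoolQuality -> Neighborhood -> Tutoring
  P2: TestScore <- Attendance <- SchoolQuality -> Tutoring
  P3: TestScore <- Attendance -> Tutoring
  P4: TestScore <- Neighborhood <- SchoolQuality -> Attendance -> Tutoring
  P5: TestScore <- Neighborhood <- SchoolQuality -> Tutoring
  P6: TestScore <- Neighborhood -> Tutoring
Condition 1 (no descendant of TestScore in the set): holds — descendants of TestScore are {Tutoring}; none are in {Attendance, Neighborhood, SchoolQuality}.
Condition 2 (every backdoor path blocked by {Attendance, Neighborhood, SchoolQuality}):
  P1: blocked at chain node Attendance ∈ conditioning set.
  P2: blocked at chain node Attendance ∈ conditioning set.
  P3: blocked at fork node Attendance ∈ conditioning set.
  P4: blocked at chain node Neighborhood ∈ conditioning set.
  P5: blocked at chain node Neighborhood ∈ conditioning set.
  P6: blocked at fork node Neighborhood ∈ conditioning set.
{Attendance, Neighborhood, SchoolQuality} satisfies the backdoor criterion.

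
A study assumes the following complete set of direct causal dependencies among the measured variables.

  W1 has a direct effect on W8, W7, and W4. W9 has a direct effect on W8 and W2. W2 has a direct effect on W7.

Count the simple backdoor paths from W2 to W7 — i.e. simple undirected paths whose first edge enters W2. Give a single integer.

A backdoor path from W2 to W7 is any simple undirected path whose first edge points into W2 (i.e. leaves W2 via a parent).
Parents of W2: {W9}.
Enumerating:
  P1: W2 <- W9 -> W8 <- W1 -> W7
That exhausts the simple backdoor paths. Count: 1.

1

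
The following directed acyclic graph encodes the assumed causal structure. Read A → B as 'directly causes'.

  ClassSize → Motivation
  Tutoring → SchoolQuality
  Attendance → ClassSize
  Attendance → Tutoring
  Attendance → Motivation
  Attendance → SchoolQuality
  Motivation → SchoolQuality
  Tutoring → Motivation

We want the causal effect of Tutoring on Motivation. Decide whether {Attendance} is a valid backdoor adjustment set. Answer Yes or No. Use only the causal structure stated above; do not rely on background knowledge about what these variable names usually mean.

Yes

Backdoor paths from Tutoring to Motivation (paths whose first edge points into Tutoring):
  P1: Tutoring <- Attendance -> ClassSize -> Motivation
  P2: Tutoring <- Attendance -> Motivation
  P3: Tutoring <- Attendance -> SchoolQuality <- Motivation
Condition 1 (no descendant of Tutoring in the set): holds — descendants of Tutoring are {Motivation, SchoolQuality}; none are in {Attendance}.
Condition 2 (every backdoor path blocked by {Attendance}):
  P1: blocked at fork node Attendance ∈ conditioning set.
  P2: blocked at fork node Attendance ∈ conditioning set.
  P3: blocked at fork node Attendance ∈ conditioning set.
{Attendance} satisfies the backdoor criterion.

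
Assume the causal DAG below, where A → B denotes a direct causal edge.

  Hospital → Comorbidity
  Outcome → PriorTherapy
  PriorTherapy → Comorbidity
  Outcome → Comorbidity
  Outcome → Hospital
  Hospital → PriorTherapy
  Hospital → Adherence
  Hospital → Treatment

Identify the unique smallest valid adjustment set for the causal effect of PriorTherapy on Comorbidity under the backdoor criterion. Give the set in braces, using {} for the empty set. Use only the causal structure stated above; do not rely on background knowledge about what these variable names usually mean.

Variables eligible for adjustment (non-descendants of PriorTherapy, excluding PriorTherapy and Comorbidity): {Adherence, Hospital, Outcome, Treatment}.
Backdoor paths from PriorTherapy to Comorbidity:
  P1: PriorTherapy <- Outcome -> Hospital -> Comorbidity
  P2: PriorTherapy <- Outcome -> Comorbidity
  P3: PriorTherapy <- Hospital <- Outcome -> Comorbidity
  P4: PriorTherapy <- Hospital -> Comorbidity
The empty set is not sufficient: P1 (PriorTherapy <- Outcome -> Hospital -> Comorbidity) has no collider blocking it and no conditioned non-collider, so it is open.
Try {Hospital, Outcome}:
  P1: blocked at fork node Outcome ∈ conditioning set.
  P2: blocked at fork node Outcome ∈ conditioning set.
  P3: blocked at chain node Hospital ∈ conditioning set.
  P4: blocked at fork node Hospital ∈ conditioning set.
{Hospital, Outcome} contains no descendant of PriorTherapy and blocks every backdoor path.
Every element of {Hospital, Outcome} is needed (dropping Hospital leaves P4 open; dropping Outcome leaves P2 open), so no proper subset is valid.
Among all size-2 subsets of the eligible variables, only {Hospital, Outcome} blocks every backdoor path, so it is the unique smallest valid adjustment set.

{Hospital, Outcome}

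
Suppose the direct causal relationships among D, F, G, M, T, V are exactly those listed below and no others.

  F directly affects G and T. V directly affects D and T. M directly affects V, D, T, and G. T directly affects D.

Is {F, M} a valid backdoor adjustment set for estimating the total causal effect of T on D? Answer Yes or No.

Backdoor paths from T to D (paths whose first edge points into T):
  P1: T <- M -> V -> D
  P2: T <- M -> D
  P3: T <- F -> G <- M -> V -> D
  P4: T <- F -> G <- M -> D
  P5: T <- V <- M -> D
  P6: T <- V -> D
Condition 1 (no descendant of T in the set): holds — descendants of T are {D}; none are in {F, M}.
Condition 2 (every backdoor path blocked by {F, M}):
  P1: blocked at fork node M ∈ conditioning set.
  P2: blocked at fork node M ∈ conditioning set.
  P3: blocked at fork node F ∈ conditioning set.
  P4: blocked at fork node F ∈ conditioning set.
  P5: blocked at fork node M ∈ conditioning set.
  P6: open — no interior node is in the conditioning set.
{F, M} does not satisfy the backdoor criterion.

No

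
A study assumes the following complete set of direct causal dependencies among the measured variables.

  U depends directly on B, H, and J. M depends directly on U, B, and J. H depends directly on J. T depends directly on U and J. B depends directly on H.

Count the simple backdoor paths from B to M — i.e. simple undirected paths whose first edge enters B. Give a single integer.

6

A backdoor path from B to M is any simple undirected path whose first edge points into B (i.e. leaves B via a parent).
Parents of B: {H}.
Enumerating:
  P1: B <- H <- J -> U -> M
  P2: B <- H <- J -> M
  P3: B <- H <- J -> T <- U -> M
  P4: B <- H -> U <- J -> M
  P5: B <- H -> U -> M
  P6: B <- H -> U -> T <- J -> M
That exhausts the simple backdoor paths. Count: 6.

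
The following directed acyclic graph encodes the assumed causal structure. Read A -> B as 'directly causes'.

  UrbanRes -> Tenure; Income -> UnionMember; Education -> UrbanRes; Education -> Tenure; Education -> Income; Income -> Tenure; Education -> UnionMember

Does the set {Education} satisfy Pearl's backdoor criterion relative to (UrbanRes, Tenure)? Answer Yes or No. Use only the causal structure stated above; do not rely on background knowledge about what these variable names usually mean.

Backdoor paths from UrbanRes to Tenure (paths whose first edge points into UrbanRes):
  P1: UrbanRes <- Education -> Income -> Tenure
  P2: UrbanRes <- Education -> Tenure
  P3: UrbanRes <- Education -> UnionMember <- Income -> Tenure
Condition 1 (no descendant of UrbanRes in the set): holds — descendants of UrbanRes are {Tenure}; none are in {Education}.
Condition 2 (every backdoor path blocked by {Education}):
  P1: blocked at fork node Education ∈ conditioning set.
  P2: blocked at fork node Education ∈ conditioning set.
  P3: blocked at fork node Education ∈ conditioning set.
{Education} satisfies the backdoor criterion.

Yes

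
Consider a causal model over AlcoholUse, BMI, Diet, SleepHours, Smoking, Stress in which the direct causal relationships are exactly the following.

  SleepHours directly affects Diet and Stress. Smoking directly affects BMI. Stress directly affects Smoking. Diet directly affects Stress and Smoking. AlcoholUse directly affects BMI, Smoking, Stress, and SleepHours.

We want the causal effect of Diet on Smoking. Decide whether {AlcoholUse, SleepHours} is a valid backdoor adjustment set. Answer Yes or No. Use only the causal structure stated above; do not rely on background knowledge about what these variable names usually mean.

Backdoor paths from Diet to Smoking (paths whose first edge points into Diet):
  P1: Diet <- SleepHours <- AlcoholUse -> Stress -> Smoking
  P2: Diet <- SleepHours <- AlcoholUse -> Smoking
  P3: Diet <- SleepHours <- AlcoholUse -> BMI <- Smoking
  P4: Diet <- SleepHours -> Stress <- AlcoholUse -> Smoking
  P5: Diet <- SleepHours -> Stress <- AlcoholUse -> BMI <- Smoking
  P6: Diet <- SleepHours -> Stress -> Smoking
Condition 1 (no descendant of Diet in the set): holds — descendants of Diet are {BMI, Smoking, Stress}; none are in {AlcoholUse, SleepHours}.
Condition 2 (every backdoor path blocked by {AlcoholUse, SleepHours}):
  P1: blocked at chain node SleepHours ∈ conditioning set.
  P2: blocked at chain node SleepHours ∈ conditioning set.
  P3: blocked at chain node SleepHours ∈ conditioning set.
  P4: blocked at fork node SleepHours ∈ conditioning set.
  P5: blocked at fork node SleepHours ∈ conditioning set.
  P6: blocked at fork node SleepHours ∈ conditioning set.
{AlcoholUse, SleepHours} satisfies the backdoor criterion.

Yes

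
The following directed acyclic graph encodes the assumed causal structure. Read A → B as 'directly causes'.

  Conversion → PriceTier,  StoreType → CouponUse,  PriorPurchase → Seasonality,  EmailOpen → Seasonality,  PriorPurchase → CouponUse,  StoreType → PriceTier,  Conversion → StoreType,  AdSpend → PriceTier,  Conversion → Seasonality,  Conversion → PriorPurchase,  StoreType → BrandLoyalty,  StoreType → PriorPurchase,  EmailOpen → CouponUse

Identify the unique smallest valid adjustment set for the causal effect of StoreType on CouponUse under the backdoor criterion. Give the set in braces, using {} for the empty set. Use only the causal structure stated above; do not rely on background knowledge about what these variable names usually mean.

Variables eligible for adjustment (non-descendants of StoreType, excluding StoreType and CouponUse): {AdSpend, Conversion, EmailOpen}.
Backdoor paths from StoreType to CouponUse:
  P1: StoreType <- Conversion -> PriorPurchase -> Seasonality <- EmailOpen -> CouponUse
  P2: StoreType <- Conversion -> PriorPurchase -> CouponUse
  P3: StoreType <- Conversion -> Seasonality <- PriorPurchase -> CouponUse
  P4: StoreType <- Conversion -> Seasonality <- EmailOpen -> CouponUse
The empty set is not sufficient: P2 (StoreType <- Conversion -> PriorPurchase -> CouponUse) has no collider blocking it and no conditioned non-collider, so it is open.
Try {Conversion}:
  P1: blocked at fork node Conversion ∈ conditioning set.
  P2: blocked at fork node Conversion ∈ conditioning set.
  P3: blocked at fork node Conversion ∈ conditioning set.
  P4: blocked at fork node Conversion ∈ conditioning set.
{Conversion} contains no descendant of StoreType and blocks every backdoor path.
No other singleton works — e.g. {AdSpend} leaves P2 open — so {Conversion} is the unique smallest valid adjustment set.

{Conversion}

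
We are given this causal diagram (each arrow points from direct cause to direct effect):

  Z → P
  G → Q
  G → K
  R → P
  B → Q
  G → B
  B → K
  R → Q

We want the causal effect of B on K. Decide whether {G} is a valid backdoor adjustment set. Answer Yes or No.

Yes

Backdoor paths from B to K (paths whose first edge points into B):
  P1: B <- G -> K
Condition 1 (no descendant of B in the set): holds — descendants of B are {K, Q}; none are in {G}.
Condition 2 (every backdoor path blocked by {G}):
  P1: blocked at fork node G ∈ conditioning set.
{G} satisfies the backdoor criterion.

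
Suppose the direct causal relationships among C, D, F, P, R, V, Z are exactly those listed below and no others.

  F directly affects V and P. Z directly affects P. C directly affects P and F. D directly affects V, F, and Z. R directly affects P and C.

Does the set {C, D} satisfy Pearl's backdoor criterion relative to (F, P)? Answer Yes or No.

Backdoor paths from F to P (paths whose first edge points into F):
  P1: F <- D -> Z -> P
  P2: F <- C <- R -> P
  P3: F <- C -> P
Condition 1 (no descendant of F in the set): holds — descendants of F are {P, V}; none are in {C, D}.
Condition 2 (every backdoor path blocked by {C, D}):
  P1: blocked at fork node D ∈ conditioning set.
  P2: blocked at chain node C ∈ conditioning set.
  P3: blocked at fork node C ∈ conditioning set.
{C, D} satisfies the backdoor criterion.

Yes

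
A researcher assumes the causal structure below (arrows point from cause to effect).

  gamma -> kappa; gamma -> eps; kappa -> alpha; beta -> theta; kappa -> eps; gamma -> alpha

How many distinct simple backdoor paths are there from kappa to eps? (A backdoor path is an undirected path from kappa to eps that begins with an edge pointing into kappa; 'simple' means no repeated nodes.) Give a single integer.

A backdoor path from kappa to eps is any simple undirected path whose first edge points into kappa (i.e. leaves kappa via a parent).
Parents of kappa: {gamma}.
Enumerating:
  P1: kappa <- gamma -> eps
That exhausts the simple backdoor paths. Count: 1.

1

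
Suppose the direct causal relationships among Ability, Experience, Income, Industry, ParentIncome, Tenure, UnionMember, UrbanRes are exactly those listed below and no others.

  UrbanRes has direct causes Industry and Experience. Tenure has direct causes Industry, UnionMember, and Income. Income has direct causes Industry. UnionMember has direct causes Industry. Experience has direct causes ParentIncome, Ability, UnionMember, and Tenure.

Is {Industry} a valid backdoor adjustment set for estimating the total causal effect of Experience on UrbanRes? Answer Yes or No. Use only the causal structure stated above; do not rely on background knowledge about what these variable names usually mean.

Yes

Backdoor paths from Experience to UrbanRes (paths whose first edge points into Experience):
  P1: Experience <- UnionMember <- Industry -> UrbanRes
  P2: Experience <- UnionMember -> Tenure <- Industry -> UrbanRes
  P3: Experience <- UnionMember -> Tenure <- Income <- Industry -> UrbanRes
  P4: Experience <- Tenure <- Industry -> UrbanRes
  P5: Experience <- Tenure <- Income <- Industry -> UrbanRes
  P6: Experience <- Tenure <- UnionMember <- Industry -> UrbanRes
Condition 1 (no descendant of Experience in the set): holds — descendants of Experience are {UrbanRes}; none are in {Industry}.
Condition 2 (every backdoor path blocked by {Industry}):
  P1: blocked at fork node Industry ∈ conditioning set.
  P2: blocked at collider Tenure (neither it nor any descendant is in the conditioning set).
  P3: blocked at collider Tenure (neither it nor any descendant is in the conditioning set).
  P4: blocked at fork node Industry ∈ conditioning set.
  P5: blocked at fork node Industry ∈ conditioning set.
  P6: blocked at fork node Industry ∈ conditioning set.
{Industry} satisfies the backdoor criterion.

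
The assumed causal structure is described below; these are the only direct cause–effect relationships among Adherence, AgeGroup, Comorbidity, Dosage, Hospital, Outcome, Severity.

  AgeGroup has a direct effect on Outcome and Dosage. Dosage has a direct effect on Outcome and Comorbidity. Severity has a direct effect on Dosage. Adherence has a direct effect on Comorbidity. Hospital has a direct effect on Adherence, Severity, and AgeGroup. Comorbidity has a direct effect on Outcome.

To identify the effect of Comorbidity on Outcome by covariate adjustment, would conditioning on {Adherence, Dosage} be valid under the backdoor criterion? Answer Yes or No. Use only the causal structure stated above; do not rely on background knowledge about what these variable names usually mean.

Yes

Backdoor paths from Comorbidity to Outcome (paths whose first edge points into Comorbidity):
  P1: Comorbidity <- Adherence <- Hospital -> AgeGroup -> Dosage -> Outcome
  P2: Comorbidity <- Adherence <- Hospital -> AgeGroup -> Outcome
  P3: Comorbidity <- Adherence <- Hospital -> Severity -> Dosage <- AgeGroup -> Outcome
  P4: Comorbidity <- Adherence <- Hospital -> Severity -> Dosage -> Outcome
  P5: Comorbidity <- Dosage <- AgeGroup -> Outcome
  P6: Comorbidity <- Dosage <- Severity <- Hospital -> AgeGroup -> Outcome
  P7: Comorbidity <- Dosage -> Outcome
Condition 1 (no descendant of Comorbidity in the set): holds — descendants of Comorbidity are {Outcome}; none are in {Adherence, Dosage}.
Condition 2 (every backdoor path blocked by {Adherence, Dosage}):
  P1: blocked at chain node Adherence ∈ conditioning set.
  P2: blocked at chain node Adherence ∈ conditioning set.
  P3: blocked at chain node Adherence ∈ conditioning set.
  P4: blocked at chain node Adherence ∈ conditioning set.
  P5: blocked at chain node Dosage ∈ conditioning set.
  P6: blocked at chain node Dosage ∈ conditioning set.
  P7: blocked at fork node Dosage ∈ conditioning set.
{Adherence, Dosage} satisfies the backdoor criterion.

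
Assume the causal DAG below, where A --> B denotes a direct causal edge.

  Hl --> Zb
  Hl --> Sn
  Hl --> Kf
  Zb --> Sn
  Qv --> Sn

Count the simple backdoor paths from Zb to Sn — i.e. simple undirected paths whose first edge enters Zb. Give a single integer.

A backdoor path from Zb to Sn is any simple undirected path whose first edge points into Zb (i.e. leaves Zb via a parent).
Parents of Zb: {Hl}.
Enumerating:
  P1: Zb <- Hl -> Sn
That exhausts the simple backdoor paths. Count: 1.

1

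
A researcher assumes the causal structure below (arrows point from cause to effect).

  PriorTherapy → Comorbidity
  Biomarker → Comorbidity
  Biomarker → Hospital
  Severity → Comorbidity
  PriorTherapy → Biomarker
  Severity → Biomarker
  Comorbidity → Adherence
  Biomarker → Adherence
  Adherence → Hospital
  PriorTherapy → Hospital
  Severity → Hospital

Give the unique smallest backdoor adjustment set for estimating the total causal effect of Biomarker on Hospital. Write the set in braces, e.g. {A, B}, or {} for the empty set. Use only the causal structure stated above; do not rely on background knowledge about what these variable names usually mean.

Variables eligible for adjustment (non-descendants of Biomarker, excluding Biomarker and Hospital): {PriorTherapy, Severity}.
Backdoor paths from Biomarker to Hospital:
  P1: Biomarker <- PriorTherapy -> Comorbidity <- Severity -> Hospital
  P2: Biomarker <- PriorTherapy -> Comorbidity -> Adherence -> Hospital
  P3: Biomarker <- PriorTherapy -> Hospital
  P4: Biomarker <- Severity -> Comorbidity <- PriorTherapy -> Hospital
  P5: Biomarker <- Severity -> Comorbidity -> Adherence -> Hospital
  P6: Biomarker <- Severity -> Hospital
The empty set is not sufficient: P2 (Biomarker <- PriorTherapy -> Comorbidity -> Adherence -> Hospital) has no collider blocking it and no conditioned non-collider, so it is open.
Try {PriorTherapy, Severity}:
  P1: blocked at fork node PriorTherapy ∈ conditioning set.
  P2: blocked at fork node PriorTherapy ∈ conditioning set.
  P3: blocked at fork node PriorTherapy ∈ conditioning set.
  P4: blocked at fork node Severity ∈ conditioning set.
  P5: blocked at fork node Severity ∈ conditioning set.
  P6: blocked at fork node Severity ∈ conditioning set.
{PriorTherapy, Severity} contains no descendant of Biomarker and blocks every backdoor path.
Every element of {PriorTherapy, Severity} is needed (dropping PriorTherapy leaves P2 open; dropping Severity leaves P5 open), so no proper subset is valid.
Among all size-2 subsets of the eligible variables, only {PriorTherapy, Severity} blocks every backdoor path, so it is the unique smallest valid adjustment set.

{PriorTherapy, Severity}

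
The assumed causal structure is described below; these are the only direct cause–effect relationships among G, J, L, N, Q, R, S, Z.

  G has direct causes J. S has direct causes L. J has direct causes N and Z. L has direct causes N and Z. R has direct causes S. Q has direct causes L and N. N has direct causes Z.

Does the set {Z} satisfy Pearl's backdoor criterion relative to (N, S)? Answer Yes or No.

Backdoor paths from N to S (paths whose first edge points into N):
  P1: N <- Z -> L -> S
Condition 1 (no descendant of N in the set): holds — descendants of N are {G, J, L, Q, R, S}; none are in {Z}.
Condition 2 (every backdoor path blocked by {Z}):
  P1: blocked at fork node Z ∈ conditioning set.
{Z} satisfies the backdoor criterion.

Yes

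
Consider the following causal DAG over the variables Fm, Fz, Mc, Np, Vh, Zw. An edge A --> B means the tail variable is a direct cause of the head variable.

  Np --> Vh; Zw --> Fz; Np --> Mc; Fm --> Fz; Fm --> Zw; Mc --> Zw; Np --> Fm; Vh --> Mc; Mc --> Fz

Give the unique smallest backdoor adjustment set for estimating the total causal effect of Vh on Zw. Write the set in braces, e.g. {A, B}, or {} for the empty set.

Variables eligible for adjustment (non-descendants of Vh, excluding Vh and Zw): {Fm, Np}.
Backdoor paths from Vh to Zw:
  P1: Vh <- Np -> Fm -> Zw
  P2: Vh <- Np -> Fm -> Fz <- Mc -> Zw
  P3: Vh <- Np -> Fm -> Fz <- Zw
  P4: Vh <- Np -> Mc -> Zw
  P5: Vh <- Np -> Mc -> Fz <- Fm -> Zw
  P6: Vh <- Np -> Mc -> Fz <- Zw
The empty set is not sufficient: P1 (Vh <- Np -> Fm -> Zw) has no collider blocking it and no conditioned non-collider, so it is open.
Try {Np}:
  P1: blocked at fork node Np ∈ conditioning set.
  P2: blocked at fork node Np ∈ conditioning set.
  P3: blocked at fork node Np ∈ conditioning set.
  P4: blocked at fork node Np ∈ conditioning set.
  P5: blocked at fork node Np ∈ conditioning set.
  P6: blocked at fork node Np ∈ conditioning set.
{Np} contains no descendant of Vh and blocks every backdoor path.
No other singleton works — e.g. {Fm} leaves P4 open — so {Np} is the unique smallest valid adjustment set.

{Np}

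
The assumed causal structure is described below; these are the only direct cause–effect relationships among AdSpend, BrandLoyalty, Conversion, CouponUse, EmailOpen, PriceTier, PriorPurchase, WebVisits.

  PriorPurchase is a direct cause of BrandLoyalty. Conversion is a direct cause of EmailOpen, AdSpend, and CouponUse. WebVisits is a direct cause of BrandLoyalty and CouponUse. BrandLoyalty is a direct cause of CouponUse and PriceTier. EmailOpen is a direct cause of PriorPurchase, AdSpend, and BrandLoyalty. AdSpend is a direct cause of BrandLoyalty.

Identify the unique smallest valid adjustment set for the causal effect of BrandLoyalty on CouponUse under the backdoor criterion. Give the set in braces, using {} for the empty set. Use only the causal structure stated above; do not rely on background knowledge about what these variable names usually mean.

{Conversion, WebVisits}

Variables eligible for adjustment (non-descendants of BrandLoyalty, excluding BrandLoyalty and CouponUse): {AdSpend, Conversion, EmailOpen, PriorPurchase, WebVisits}.
Backdoor paths from BrandLoyalty to CouponUse:
  P1: BrandLoyalty <- WebVisits -> CouponUse
  P2: BrandLoyalty <- EmailOpen <- Conversion -> CouponUse
  P3: BrandLoyalty <- EmailOpen -> AdSpend <- Conversion -> CouponUse
  P4: BrandLoyalty <- AdSpend <- Conversion -> CouponUse
  P5: BrandLoyalty <- AdSpend <- EmailOpen <- Conversion -> CouponUse
  P6: BrandLoyalty <- PriorPurchase <- EmailOpen <- Conversion -> CouponUse
  P7: BrandLoyalty <- PriorPurchase <- EmailOpen -> AdSpend <- Conversion -> CouponUse
The empty set is not sufficient: P1 (BrandLoyalty <- WebVisits -> CouponUse) has no collider blocking it and no conditioned non-collider, so it is open.
Try {Conversion, WebVisits}:
  P1: blocked at fork node WebVisits ∈ conditioning set.
  P2: blocked at fork node Conversion ∈ conditioning set.
  P3: blocked at collider AdSpend (neither it nor any descendant is in the conditioning set).
  P4: blocked at fork node Conversion ∈ conditioning set.
  P5: blocked at fork node Conversion ∈ conditioning set.
  P6: blocked at fork node Conversion ∈ conditioning set.
  P7: blocked at collider AdSpend (neither it nor any descendant is in the conditioning set).
{Conversion, WebVisits} contains no descendant of BrandLoyalty and blocks every backdoor path.
Every element of {Conversion, WebVisits} is needed (dropping Conversion leaves P2 open; dropping WebVisits leaves P1 open), so no proper subset is valid.
Among all size-2 subsets of the eligible variables, only {Conversion, WebVisits} blocks every backdoor path, so it is the unique smallest valid adjustment set.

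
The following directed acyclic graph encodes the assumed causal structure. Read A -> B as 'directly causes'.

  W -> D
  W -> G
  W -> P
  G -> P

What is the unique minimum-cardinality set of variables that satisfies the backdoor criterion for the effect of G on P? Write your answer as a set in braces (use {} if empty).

Variables eligible for adjustment (non-descendants of G, excluding G and P): {D, W}.
Backdoor paths from G to P:
  P1: G <- W -> P
The empty set is not sufficient: P1 (G <- W -> P) has no collider blocking it and no conditioned non-collider, so it is open.
Try {W}:
  P1: blocked at fork node W ∈ conditioning set.
{W} contains no descendant of G and blocks every backdoor path.
No other singleton works — e.g. {D} leaves P1 open — so {W} is the unique smallest valid adjustment set.

{W}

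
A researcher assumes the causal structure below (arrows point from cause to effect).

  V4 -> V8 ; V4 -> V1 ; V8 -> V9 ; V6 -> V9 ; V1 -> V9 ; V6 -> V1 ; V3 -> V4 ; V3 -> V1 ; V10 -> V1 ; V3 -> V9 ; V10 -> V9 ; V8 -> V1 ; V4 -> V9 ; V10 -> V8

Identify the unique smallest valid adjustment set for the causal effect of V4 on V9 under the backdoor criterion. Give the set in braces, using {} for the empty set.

{V3}

Variables eligible for adjustment (non-descendants of V4, excluding V4 and V9): {V10, V3, V6}.
Backdoor paths from V4 to V9:
  P1: V4 <- V3 -> V1 <- V10 -> V8 -> V9
  P2: V4 <- V3 -> V1 <- V10 -> V9
  P3: V4 <- V3 -> V1 <- V8 <- V10 -> V9
  P4: V4 <- V3 -> V1 <- V8 -> V9
  P5: V4 <- V3 -> V1 <- V6 -> V9
  P6: V4 <- V3 -> V1 -> V9
  P7: V4 <- V3 -> V9
The empty set is not sufficient: P6 (V4 <- V3 -> V1 -> V9) has no collider blocking it and no conditioned non-collider, so it is open.
Try {V3}:
  P1: blocked at fork node V3 ∈ conditioning set.
  P2: blocked at fork node V3 ∈ conditioning set.
  P3: blocked at fork node V3 ∈ conditioning set.
  P4: blocked at fork node V3 ∈ conditioning set.
  P5: blocked at fork node V3 ∈ conditioning set.
  P6: blocked at fork node V3 ∈ conditioning set.
  P7: blocked at fork node V3 ∈ conditioning set.
{V3} contains no descendant of V4 and blocks every backdoor path.
No other singleton works — e.g. {V10} leaves P6 open — so {V3} is the unique smallest valid adjustment set.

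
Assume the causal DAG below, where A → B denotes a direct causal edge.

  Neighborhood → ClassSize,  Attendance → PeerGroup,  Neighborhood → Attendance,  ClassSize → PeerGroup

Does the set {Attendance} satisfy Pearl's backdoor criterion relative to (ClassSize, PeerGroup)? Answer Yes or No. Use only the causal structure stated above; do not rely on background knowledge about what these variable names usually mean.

Yes

Backdoor paths from ClassSize to PeerGroup (paths whose first edge points into ClassSize):
  P1: ClassSize <- Neighborhood -> Attendance -> PeerGroup
Condition 1 (no descendant of ClassSize in the set): holds — descendants of ClassSize are {PeerGroup}; none are in {Attendance}.
Condition 2 (every backdoor path blocked by {Attendance}):
  P1: blocked at chain node Attendance ∈ conditioning set.
{Attendance} satisfies the backdoor criterion.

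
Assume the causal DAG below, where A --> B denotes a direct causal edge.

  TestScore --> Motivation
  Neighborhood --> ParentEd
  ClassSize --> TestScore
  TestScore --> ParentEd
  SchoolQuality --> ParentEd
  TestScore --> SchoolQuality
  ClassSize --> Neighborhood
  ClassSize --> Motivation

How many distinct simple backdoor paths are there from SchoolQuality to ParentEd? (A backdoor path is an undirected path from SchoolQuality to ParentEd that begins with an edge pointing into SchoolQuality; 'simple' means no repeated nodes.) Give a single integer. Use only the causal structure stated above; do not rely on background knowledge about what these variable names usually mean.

3

A backdoor path from SchoolQuality to ParentEd is any simple undirected path whose first edge points into SchoolQuality (i.e. leaves SchoolQuality via a parent).
Parents of SchoolQuality: {TestScore}.
Enumerating:
  P1: SchoolQuality <- TestScore <- ClassSize -> Neighborhood -> ParentEd
  P2: SchoolQuality <- TestScore -> Motivation <- ClassSize -> Neighborhood -> ParentEd
  P3: SchoolQuality <- TestScore -> ParentEd
That exhausts the simple backdoor paths. Count: 3.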